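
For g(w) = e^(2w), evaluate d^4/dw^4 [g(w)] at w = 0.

16

Compute the successive derivatives at the expansion point and divide by k!.
The coefficient of w^4 in the expansion is 2/3, so g^(4)(0) = 4! * (2/3) = 16.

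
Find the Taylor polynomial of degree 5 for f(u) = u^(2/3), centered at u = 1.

14*(u - 1)^5/729 - 7*(u - 1)^4/243 + 4*(u - 1)^3/81 - (u - 1)^2/9 + 2*(u - 1)/3 + 1

[(u - 1)^0] = 1;  [(u - 1)^1] = 2/3;  [(u - 1)^2] = -1/9;  [(u - 1)^3] = 4/81;  [(u - 1)^4] = -7/243;  [(u - 1)^5] = 14/729.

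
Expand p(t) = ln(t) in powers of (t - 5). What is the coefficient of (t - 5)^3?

1/375

p(5) = ln(5)
p′(5) = 1/5
p′′(5) = -1/25
p′′′(5) = 2/125
So c_3 = p′′′(5)/3! = 1/375.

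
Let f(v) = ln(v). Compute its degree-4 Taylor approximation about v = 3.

-(v - 3)^4/324 + (v - 3)^3/81 - (v - 3)^2/18 + (v - 3)/3 + ln(3)

[(v - 3)^0] = ln(3);  [(v - 3)^1] = 1/3;  [(v - 3)^2] = -1/18;  [(v - 3)^3] = 1/81;  [(v - 3)^4] = -1/324.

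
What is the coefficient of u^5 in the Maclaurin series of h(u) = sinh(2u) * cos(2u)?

Expand each factor separately, then convolve coefficients.
h(0) = 0
h′(0) = 2
h′′(0) = 0
h′′′(0) = -16
h^(4)(0) = 0
h^(5)(0) = -128
So c_5 = h^(5)(0)/5! = -16/15.

-16/15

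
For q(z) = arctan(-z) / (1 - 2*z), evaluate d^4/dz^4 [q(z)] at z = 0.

-176

Multiply the numerator's expansion by the denominator's geometric series.
The coefficient of z^4 in the expansion is -22/3, so q^(4)(0) = 4! * (-22/3) = -176.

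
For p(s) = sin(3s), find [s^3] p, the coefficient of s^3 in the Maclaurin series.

-9/2

[s^0] = 0;  [s^1] = 3;  [s^2] = 0;  [s^3] = -9/2.
So c_3 = p′′′(0)/3! = -9/2.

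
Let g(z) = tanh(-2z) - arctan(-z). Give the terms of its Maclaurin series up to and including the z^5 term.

-61*z^5/15 + 7*z^3/3 - z

Combine the two series term by term.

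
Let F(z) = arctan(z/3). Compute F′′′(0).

The coefficient of z^3 in the expansion is -1/81, so F′′′(0) = 3! * (-1/81) = -2/27.

-2/27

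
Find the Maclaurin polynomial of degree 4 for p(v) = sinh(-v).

p(0) = 0
p′(0) = -1
p′′(0) = 0
p′′′(0) = -1
p^(4)(0) = 0
The Taylor polynomial is Σ p^(k)(0)/k! · v^k.

-v^3/6 - v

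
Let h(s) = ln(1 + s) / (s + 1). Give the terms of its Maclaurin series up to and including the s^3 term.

11*s^3/6 - 3*s^2/2 + s

Use 1/(1 - r) = Σ r^k on the denominator, then take the Cauchy product.
h(0) = 0
h′(0) = 1
h′′(0) = -3
h′′′(0) = 11
The Taylor polynomial is Σ h^(k)(0)/k! · s^k.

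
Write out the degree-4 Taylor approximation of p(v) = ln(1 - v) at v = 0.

-v^4/4 - v^3/3 - v^2/2 - v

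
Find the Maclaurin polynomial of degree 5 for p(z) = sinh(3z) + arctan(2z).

337*z^5/40 + 11*z^3/6 + 5*z

Combine the two series term by term.
p(0) = 0
p′(0) = 5
p′′(0) = 0
p′′′(0) = 11
p^(4)(0) = 0
p^(5)(0) = 1011
Then c_k = p^(k)(0)/k! gives each Taylor coefficient.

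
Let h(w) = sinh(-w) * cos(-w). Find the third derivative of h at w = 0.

2

Multiply the two series term by term and collect like powers.
The coefficient of w^3 in the expansion is 1/3, so h′′′(0) = 3! * (1/3) = 2.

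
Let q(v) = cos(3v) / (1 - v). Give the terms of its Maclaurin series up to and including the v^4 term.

Expand each factor separately, then convolve coefficients.

-v^4/8 - 7*v^3/2 - 7*v^2/2 + v + 1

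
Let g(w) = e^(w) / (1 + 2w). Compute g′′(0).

Multiply the two series term by term and collect like powers.
From the series, [w^2] g = 5/2; multiply by 2! = 2 to get 5.

5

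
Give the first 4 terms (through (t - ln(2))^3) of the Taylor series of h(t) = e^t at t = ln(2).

Compute the successive derivatives at the expansion point and divide by k!.

(t - ln(2))^3/3 + (t - ln(2))^2 + 2*(t - ln(2)) + 2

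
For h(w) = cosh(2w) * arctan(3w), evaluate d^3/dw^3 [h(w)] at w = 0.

-18

Expand each factor separately, then convolve coefficients.
The coefficient of w^3 in the expansion is -3, so h′′′(0) = 3! * (-3) = -18.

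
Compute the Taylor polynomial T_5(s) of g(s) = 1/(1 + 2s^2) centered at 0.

g(0) = 1
g′(0) = 0
g′′(0) = -4
g′′′(0) = 0
g^(4)(0) = 96
g^(5)(0) = 0
Dividing each by k! gives the coefficients c_0, ..., c_5.

4*s^4 - 2*s^2 + 1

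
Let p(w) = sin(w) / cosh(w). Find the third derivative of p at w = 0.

Invert the denominator's series and multiply.
The coefficient of w^3 in the expansion is -2/3, so p′′′(0) = 3! * (-2/3) = -4.

-4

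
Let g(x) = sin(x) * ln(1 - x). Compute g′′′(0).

Write out both Maclaurin series and multiply, keeping only the needed powers.
From the series, [x^3] g = -1/2; multiply by 3! = 6 to get -3.

-3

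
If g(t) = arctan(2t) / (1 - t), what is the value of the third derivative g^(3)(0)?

Multiply the numerator's expansion by the denominator's geometric series.
The coefficient of t^3 in the expansion is -2/3, so g′′′(0) = 3! * (-2/3) = -4.

-4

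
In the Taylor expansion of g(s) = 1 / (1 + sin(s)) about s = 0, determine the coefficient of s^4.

Expand as Σ (-1)^k u^k with u equal to the inner function's series.

2/3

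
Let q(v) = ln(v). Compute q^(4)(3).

The coefficient of (v - 3)^4 in the expansion is -1/324, so q^(4)(3) = 4! * (-1/324) = -2/27.

-2/27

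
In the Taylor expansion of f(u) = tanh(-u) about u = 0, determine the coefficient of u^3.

1/3

Compute the successive derivatives at the expansion point and divide by k!.
f(0) = 0
f′(0) = -1
f′′(0) = 0
f′′′(0) = 2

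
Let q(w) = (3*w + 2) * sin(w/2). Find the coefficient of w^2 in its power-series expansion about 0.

3/2

Shift and add copies of the series according to the polynomial's terms.
[w^0] = 0;  [w^1] = 1;  [w^2] = 3/2.
So c_2 = q′′(0)/2! = 3/2.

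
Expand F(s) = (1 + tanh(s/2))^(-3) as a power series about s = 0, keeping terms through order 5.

-57*s^5/160 + 11*s^4/16 - 9*s^3/8 + 3*s^2/2 - 3*s/2 + 1

Compose series: expand the inner function first, then feed it into the outer expansion.
F(0) = 1
F′(0) = -3/2
F′′(0) = 3
F′′′(0) = -27/4
F^(4)(0) = 33/2
F^(5)(0) = -171/4
Then c_k = F^(k)(0)/k! gives each Taylor coefficient.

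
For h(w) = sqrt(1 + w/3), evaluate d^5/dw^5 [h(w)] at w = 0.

The coefficient of w^5 in the expansion is 7/62208, so h^(5)(0) = 5! * (7/62208) = 35/2592.

35/2592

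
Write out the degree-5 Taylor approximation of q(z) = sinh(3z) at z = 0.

81*z^5/40 + 9*z^3/2 + 3*z

Apply the Taylor formula c_k = f^(k)(a)/k!.
q(0) = 0
q′(0) = 3
q′′(0) = 0
q′′′(0) = 27
q^(4)(0) = 0
q^(5)(0) = 243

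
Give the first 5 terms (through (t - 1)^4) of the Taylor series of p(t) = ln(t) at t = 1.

-(t - 1)^4/4 + (t - 1)^3/3 - (t - 1)^2/2 + (t - 1)

p(1) = 0
p′(1) = 1
p′′(1) = -1
p′′′(1) = 2
p^(4)(1) = -6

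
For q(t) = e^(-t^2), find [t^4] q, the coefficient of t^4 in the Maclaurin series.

1/2

q(0) = 1
q′(0) = 0
q′′(0) = -2
q′′′(0) = 0
q^(4)(0) = 12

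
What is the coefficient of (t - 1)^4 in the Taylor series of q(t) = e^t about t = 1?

e/24

Use the known series and substitute for the argument.
q(1) = e
q′(1) = e
q′′(1) = e
q′′′(1) = e
q^(4)(1) = e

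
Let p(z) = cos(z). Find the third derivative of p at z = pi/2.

The coefficient of (z - pi/2)^3 in the expansion is 1/6, so p′′′(pi/2) = 3! * (1/6) = 1.

1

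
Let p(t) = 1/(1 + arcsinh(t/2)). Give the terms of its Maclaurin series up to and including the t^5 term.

Compose series: expand the inner function first, then feed it into the outer expansion.
p(0) = 1
p′(0) = -1/2
p′′(0) = 1/2
p′′′(0) = -5/8
p^(4)(0) = 1
p^(5)(0) = -69/32
Then c_k = p^(k)(0)/k! gives each Taylor coefficient.

-23*t^5/1280 + t^4/24 - 5*t^3/48 + t^2/4 - t/2 + 1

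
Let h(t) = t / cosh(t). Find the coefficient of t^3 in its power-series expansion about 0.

-1/2

Invert the denominator's series and multiply.
h(0) = 0
h′(0) = 1
h′′(0) = 0
h′′′(0) = -3
Dividing each by k! gives the coefficients c_0, ..., c_3.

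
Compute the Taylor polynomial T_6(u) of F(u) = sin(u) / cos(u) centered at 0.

Write the quotient as an unknown series and match coefficients against numerator = denominator · series.
F(0) = 0
F′(0) = 1
F′′(0) = 0
F′′′(0) = 2
F^(4)(0) = 0
F^(5)(0) = 16
F^(6)(0) = 0
The Taylor polynomial is Σ F^(k)(0)/k! · u^k.

2*u^5/15 + u^3/3 + u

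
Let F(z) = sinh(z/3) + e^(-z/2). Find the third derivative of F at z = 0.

-19/216

Add the two expansions coefficient-wise.
The coefficient of z^3 in the expansion is -19/1296, so F′′′(0) = 3! * (-19/1296) = -19/216.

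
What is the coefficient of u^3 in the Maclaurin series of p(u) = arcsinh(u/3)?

[u^0] = 0;  [u^1] = 1/3;  [u^2] = 0;  [u^3] = -1/162.

-1/162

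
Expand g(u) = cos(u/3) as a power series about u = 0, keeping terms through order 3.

[u^0] = 1;  [u^1] = 0;  [u^2] = -1/18;  [u^3] = 0.

1 - u^2/18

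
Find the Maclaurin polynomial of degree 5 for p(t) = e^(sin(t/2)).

Let u equal the inner series; expand the outer function in u and truncate.
p(0) = 1
p′(0) = 1/2
p′′(0) = 1/4
p′′′(0) = 0
p^(4)(0) = -3/16
p^(5)(0) = -1/4
Then c_k = p^(k)(0)/k! gives each Taylor coefficient.

-t^5/480 - t^4/128 + t^2/8 + t/2 + 1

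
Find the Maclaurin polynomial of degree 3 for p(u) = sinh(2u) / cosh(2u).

Divide the numerator series by the denominator series (power-series long division).
[u^0] = 0;  [u^1] = 2;  [u^2] = 0;  [u^3] = -8/3.

-8*u^3/3 + 2*u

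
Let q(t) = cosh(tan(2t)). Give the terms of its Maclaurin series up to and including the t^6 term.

Let u equal the inner series; expand the outer function in u and truncate.
q(0) = 1
q′(0) = 0
q′′(0) = 4
q′′′(0) = 0
q^(4)(0) = 144
q^(5)(0) = 0
q^(6)(0) = 11328

236*t^6/15 + 6*t^4 + 2*t^2 + 1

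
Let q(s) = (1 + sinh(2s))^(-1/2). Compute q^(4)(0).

153

Plug the Maclaurin series of the inner function into that of the outer and collect terms.
From the series, [s^4] q = 51/8; multiply by 4! = 24 to get 153.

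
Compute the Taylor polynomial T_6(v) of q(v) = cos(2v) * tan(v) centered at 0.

2*v^5/15 - 5*v^3/3 + v

Write out both Maclaurin series and multiply, keeping only the needed powers.
q(0) = 0
q′(0) = 1
q′′(0) = 0
q′′′(0) = -10
q^(4)(0) = 0
q^(5)(0) = 16
q^(6)(0) = 0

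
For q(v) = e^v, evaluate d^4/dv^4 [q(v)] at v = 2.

e^(2)

Compute the successive derivatives at the expansion point and divide by k!.
The coefficient of (v - 2)^4 in the expansion is e^(2)/24, so q^(4)(2) = 4! * (e^(2)/24) = e^(2).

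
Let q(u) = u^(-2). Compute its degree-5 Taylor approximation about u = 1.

-6*(u - 1)^5 + 5*(u - 1)^4 - 4*(u - 1)^3 + 3*(u - 1)^2 - 2*(u - 1) + 1

Use the known series and substitute for the argument.
[(u - 1)^0] = 1;  [(u - 1)^1] = -2;  [(u - 1)^2] = 3;  [(u - 1)^3] = -4;  [(u - 1)^4] = 5;  [(u - 1)^5] = -6.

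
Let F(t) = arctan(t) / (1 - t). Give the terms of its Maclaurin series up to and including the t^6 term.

Multiply the numerator's expansion by the denominator's geometric series.
F(0) = 0
F′(0) = 1
F′′(0) = 2
F′′′(0) = 4
F^(4)(0) = 16
F^(5)(0) = 104
F^(6)(0) = 624

13*t^6/15 + 13*t^5/15 + 2*t^4/3 + 2*t^3/3 + t^2 + t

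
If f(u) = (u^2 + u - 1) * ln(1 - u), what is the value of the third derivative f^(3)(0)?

-7

Multiply each power in the prefactor through the base expansion.
The coefficient of u^3 in the expansion is -7/6, so f′′′(0) = 3! * (-7/6) = -7.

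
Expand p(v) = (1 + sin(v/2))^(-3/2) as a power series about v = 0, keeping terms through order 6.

Plug the Maclaurin series of the inner function into that of the outer and collect terms.

4225*v^6/196608 - 2081*v^5/40960 + 235*v^4/2048 - 31*v^3/128 + 15*v^2/32 - 3*v/4 + 1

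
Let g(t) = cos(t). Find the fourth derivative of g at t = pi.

-1

From the series, [(t - pi)^4] g = -1/24; multiply by 4! = 24 to get -1.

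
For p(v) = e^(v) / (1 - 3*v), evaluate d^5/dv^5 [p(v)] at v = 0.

40696

Expand 1/(denominator) as a geometric series and multiply by the numerator's series.
From the series, [v^5] p = 5087/15; multiply by 5! = 120 to get 40696.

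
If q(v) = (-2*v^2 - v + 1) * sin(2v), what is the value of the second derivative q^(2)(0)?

-4

Shift and add copies of the series according to the polynomial's terms.
From the series, [v^2] q = -2; multiply by 2! = 2 to get -4.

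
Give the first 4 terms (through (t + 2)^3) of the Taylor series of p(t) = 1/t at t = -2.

-(t + 2)^3/16 - (t + 2)^2/8 - (t + 2)/4 - 1/2

[(t + 2)^0] = -1/2;  [(t + 2)^1] = -1/4;  [(t + 2)^2] = -1/8;  [(t + 2)^3] = -1/16.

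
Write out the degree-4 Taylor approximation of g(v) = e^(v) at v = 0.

v^4/24 + v^3/6 + v^2/2 + v + 1

Apply the Taylor formula c_k = f^(k)(a)/k!.
[v^0] = 1;  [v^1] = 1;  [v^2] = 1/2;  [v^3] = 1/6;  [v^4] = 1/24.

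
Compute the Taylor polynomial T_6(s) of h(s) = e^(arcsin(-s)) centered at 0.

Substitute the inner expansion into the outer series and collect powers.

17*s^6/144 - s^5/6 + 5*s^4/24 - s^3/3 + s^2/2 - s + 1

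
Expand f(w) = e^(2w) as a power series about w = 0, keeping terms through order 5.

f(0) = 1
f′(0) = 2
f′′(0) = 4
f′′′(0) = 8
f^(4)(0) = 16
f^(5)(0) = 32
The Taylor polynomial is Σ f^(k)(0)/k! · w^k.

4*w^5/15 + 2*w^4/3 + 4*w^3/3 + 2*w^2 + 2*w + 1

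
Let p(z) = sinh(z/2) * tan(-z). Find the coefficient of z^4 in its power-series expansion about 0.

-3/16

Expand each factor separately, then convolve coefficients.
p(0) = 0
p′(0) = 0
p′′(0) = -1
p′′′(0) = 0
p^(4)(0) = -9/2
So c_4 = p^(4)(0)/4! = -3/16.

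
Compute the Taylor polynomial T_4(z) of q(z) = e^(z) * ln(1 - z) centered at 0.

Expand each factor separately, then convolve coefficients.
q(0) = 0
q′(0) = -1
q′′(0) = -3
q′′′(0) = -8
q^(4)(0) = -24

-z^4 - 4*z^3/3 - 3*z^2/2 - z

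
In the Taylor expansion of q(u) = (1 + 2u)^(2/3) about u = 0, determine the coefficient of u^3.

32/81

[u^0] = 1;  [u^1] = 4/3;  [u^2] = -4/9;  [u^3] = 32/81.
So c_3 = q′′′(0)/3! = 32/81.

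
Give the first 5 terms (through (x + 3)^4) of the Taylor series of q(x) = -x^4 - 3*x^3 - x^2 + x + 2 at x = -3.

-(x + 3)^4 + 9*(x + 3)^3 - 28*(x + 3)^2 + 34*(x + 3) - 10

q(-3) = -10
q′(-3) = 34
q′′(-3) = -56
q′′′(-3) = 54
q^(4)(-3) = -24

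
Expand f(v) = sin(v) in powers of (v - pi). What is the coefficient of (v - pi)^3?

1/6

f(pi) = 0
f′(pi) = -1
f′′(pi) = 0
f′′′(pi) = 1
So c_3 = f′′′(pi)/3! = 1/6.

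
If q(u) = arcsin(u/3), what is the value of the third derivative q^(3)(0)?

Compute the successive derivatives at the expansion point and divide by k!.
The coefficient of u^3 in the expansion is 1/162, so q′′′(0) = 3! * (1/162) = 1/27.

1/27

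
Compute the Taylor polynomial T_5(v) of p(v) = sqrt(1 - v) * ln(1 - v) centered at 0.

Multiply the two series term by term and collect like powers.

71*v^5/1920 + v^4/24 + v^3/24 - v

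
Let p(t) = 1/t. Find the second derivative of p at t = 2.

1/4

The coefficient of (t - 2)^2 in the expansion is 1/8, so p′′(2) = 2! * (1/8) = 1/4.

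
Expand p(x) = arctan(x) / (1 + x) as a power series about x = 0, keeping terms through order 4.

-2*x^4/3 + 2*x^3/3 - x^2 + x

Write out both Maclaurin series and multiply, keeping only the needed powers.
p(0) = 0
p′(0) = 1
p′′(0) = -2
p′′′(0) = 4
p^(4)(0) = -16
Then c_k = p^(k)(0)/k! gives each Taylor coefficient.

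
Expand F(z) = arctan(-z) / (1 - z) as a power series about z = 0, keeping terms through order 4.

-2*z^4/3 - 2*z^3/3 - z^2 - z

Use 1/(1 - r) = Σ r^k on the denominator, then take the Cauchy product.
F(0) = 0
F′(0) = -1
F′′(0) = -2
F′′′(0) = -4
F^(4)(0) = -16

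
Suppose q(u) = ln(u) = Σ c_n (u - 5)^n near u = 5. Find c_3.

[(u - 5)^0] = ln(5);  [(u - 5)^1] = 1/5;  [(u - 5)^2] = -1/50;  [(u - 5)^3] = 1/375.
So c_3 = q′′′(5)/3! = 1/375.

1/375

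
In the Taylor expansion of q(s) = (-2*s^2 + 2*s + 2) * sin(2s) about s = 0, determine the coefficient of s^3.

Distribute the polynomial across the series and collect like powers.
q(0) = 0
q′(0) = 4
q′′(0) = 8
q′′′(0) = -40
The Taylor polynomial is Σ q^(k)(0)/k! · s^k.

-20/3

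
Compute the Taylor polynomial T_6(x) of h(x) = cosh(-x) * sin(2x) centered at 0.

Expand each factor separately, then convolve coefficients.
h(0) = 0
h′(0) = 2
h′′(0) = 0
h′′′(0) = -2
h^(4)(0) = 0
h^(5)(0) = -38
h^(6)(0) = 0
The Taylor polynomial is Σ h^(k)(0)/k! · x^k.

-19*x^5/60 - x^3/3 + 2*x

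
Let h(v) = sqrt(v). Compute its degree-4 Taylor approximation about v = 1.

-5*(v - 1)^4/128 + (v - 1)^3/16 - (v - 1)^2/8 + (v - 1)/2 + 1

h(1) = 1
h′(1) = 1/2
h′′(1) = -1/4
h′′′(1) = 3/8
h^(4)(1) = -15/16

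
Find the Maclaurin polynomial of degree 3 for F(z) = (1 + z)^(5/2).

5*z^3/16 + 15*z^2/8 + 5*z/2 + 1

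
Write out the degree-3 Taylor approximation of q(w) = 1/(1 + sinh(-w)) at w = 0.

7*w^3/6 + w^2 + w + 1

Plug the Maclaurin series of the inner function into that of the outer and collect terms.
q(0) = 1
q′(0) = 1
q′′(0) = 2
q′′′(0) = 7
Then c_k = q^(k)(0)/k! gives each Taylor coefficient.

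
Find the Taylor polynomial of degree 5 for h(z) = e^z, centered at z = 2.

(z - 2)^5*e^(2)/120 + (z - 2)^4*e^(2)/24 + (z - 2)^3*e^(2)/6 + (z - 2)^2*e^(2)/2 + (z - 2)*e^(2) + e^(2)

[(z - 2)^0] = e^(2);  [(z - 2)^1] = e^(2);  [(z - 2)^2] = e^(2)/2;  [(z - 2)^3] = e^(2)/6;  [(z - 2)^4] = e^(2)/24;  [(z - 2)^5] = e^(2)/120.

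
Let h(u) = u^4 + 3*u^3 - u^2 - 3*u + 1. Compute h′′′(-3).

Differentiate repeatedly and evaluate at the center.
The coefficient of (u + 3)^3 in the expansion is -9, so h′′′(-3) = 3! * (-9) = -54.

-54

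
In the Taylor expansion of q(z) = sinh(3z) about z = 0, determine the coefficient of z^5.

Apply the Taylor formula c_k = f^(k)(a)/k!.

81/40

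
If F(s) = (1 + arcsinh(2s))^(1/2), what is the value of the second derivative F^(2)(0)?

-1

Plug the Maclaurin series of the inner function into that of the outer and collect terms.
The coefficient of s^2 in the expansion is -1/2, so F′′(0) = 2! * (-1/2) = -1.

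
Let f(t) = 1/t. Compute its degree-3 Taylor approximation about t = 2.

Differentiate repeatedly and evaluate at the center.
f(2) = 1/2
f′(2) = -1/4
f′′(2) = 1/4
f′′′(2) = -3/8

-(t - 2)^3/16 + (t - 2)^2/8 - (t - 2)/4 + 1/2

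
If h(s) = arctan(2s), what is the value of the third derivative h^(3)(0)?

The coefficient of s^3 in the expansion is -8/3, so h′′′(0) = 3! * (-8/3) = -16.

-16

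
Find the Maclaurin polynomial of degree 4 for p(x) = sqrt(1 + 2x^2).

p(0) = 1
p′(0) = 0
p′′(0) = 2
p′′′(0) = 0
p^(4)(0) = -12
Dividing each by k! gives the coefficients c_0, ..., c_4.

-x^4/2 + x^2 + 1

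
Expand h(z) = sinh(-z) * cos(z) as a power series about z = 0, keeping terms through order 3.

Write out both Maclaurin series and multiply, keeping only the needed powers.
h(0) = 0
h′(0) = -1
h′′(0) = 0
h′′′(0) = 2
The Taylor polynomial is Σ h^(k)(0)/k! · z^k.

z^3/3 - z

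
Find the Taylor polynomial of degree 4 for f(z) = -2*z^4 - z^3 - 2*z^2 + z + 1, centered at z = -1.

-2*(z + 1)^4 + 7*(z + 1)^3 - 11*(z + 1)^2 + 10*(z + 1) - 3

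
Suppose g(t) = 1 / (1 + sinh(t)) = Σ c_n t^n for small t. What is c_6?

77/45

Use the geometric series for the reciprocal, then substitute.
g(0) = 1
g′(0) = -1
g′′(0) = 2
g′′′(0) = -7
g^(4)(0) = 32
g^(5)(0) = -181
g^(6)(0) = 1232
Dividing each by k! gives the coefficients c_0, ..., c_6.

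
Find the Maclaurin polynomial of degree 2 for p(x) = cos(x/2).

1 - x^2/8

[x^0] = 1;  [x^1] = 0;  [x^2] = -1/8.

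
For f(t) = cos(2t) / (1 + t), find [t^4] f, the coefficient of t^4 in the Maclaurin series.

Take the Cauchy product of the two expansions.

-1/3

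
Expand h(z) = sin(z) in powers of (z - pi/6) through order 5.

sqrt(3)*(z - pi/6)^5/240 + (z - pi/6)^4/48 - sqrt(3)*(z - pi/6)^3/12 - (z - pi/6)^2/4 + sqrt(3)*(z - pi/6)/2 + 1/2

Differentiate repeatedly and evaluate at the center.
h(pi/6) = 1/2
h′(pi/6) = sqrt(3)/2
h′′(pi/6) = -1/2
h′′′(pi/6) = -sqrt(3)/2
h^(4)(pi/6) = 1/2
h^(5)(pi/6) = sqrt(3)/2
The Taylor polynomial is Σ h^(k)(pi/6)/k! · (z - pi/6)^k.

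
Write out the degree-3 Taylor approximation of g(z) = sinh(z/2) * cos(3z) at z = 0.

-107*z^3/48 + z/2

Multiply the two series term by term and collect like powers.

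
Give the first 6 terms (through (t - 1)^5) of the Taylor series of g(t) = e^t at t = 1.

g(1) = e
g′(1) = e
g′′(1) = e
g′′′(1) = e
g^(4)(1) = e
g^(5)(1) = e
Then c_k = g^(k)(1)/k! gives each Taylor coefficient.

e*(t - 1)^5/120 + e*(t - 1)^4/24 + e*(t - 1)^3/6 + e*(t - 1)^2/2 + e*(t - 1) + e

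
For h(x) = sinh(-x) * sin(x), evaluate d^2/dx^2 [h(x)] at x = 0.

Take the Cauchy product of the two expansions.
The coefficient of x^2 in the expansion is -1, so h′′(0) = 2! * (-1) = -2.

-2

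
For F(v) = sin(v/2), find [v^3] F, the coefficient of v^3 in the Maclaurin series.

-1/48

Compute the successive derivatives at the expansion point and divide by k!.
So c_3 = F′′′(0)/3! = -1/48.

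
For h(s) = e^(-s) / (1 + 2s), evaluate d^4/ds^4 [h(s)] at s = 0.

633

Multiply the two series term by term and collect like powers.
From the series, [s^4] h = 211/8; multiply by 4! = 24 to get 633.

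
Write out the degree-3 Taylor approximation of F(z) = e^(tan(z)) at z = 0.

Plug the Maclaurin series of the inner function into that of the outer and collect terms.
F(0) = 1
F′(0) = 1
F′′(0) = 1
F′′′(0) = 3

z^3/2 + z^2/2 + z + 1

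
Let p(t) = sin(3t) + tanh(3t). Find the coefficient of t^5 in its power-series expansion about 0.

Combine the two series term by term.
So c_5 = p^(5)(0)/5! = 1377/40.

1377/40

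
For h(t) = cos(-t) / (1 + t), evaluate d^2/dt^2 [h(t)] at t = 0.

1

Expand each factor separately, then convolve coefficients.
From the series, [t^2] h = 1/2; multiply by 2! = 2 to get 1.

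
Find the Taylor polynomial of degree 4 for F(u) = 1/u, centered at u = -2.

-(u + 2)^4/32 - (u + 2)^3/16 - (u + 2)^2/8 - (u + 2)/4 - 1/2

F(-2) = -1/2
F′(-2) = -1/4
F′′(-2) = -1/4
F′′′(-2) = -3/8
F^(4)(-2) = -3/4
Dividing each by k! gives the coefficients c_0, ..., c_4.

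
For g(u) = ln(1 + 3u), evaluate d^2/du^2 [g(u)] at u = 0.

-9

From the series, [u^2] g = -9/2; multiply by 2! = 2 to get -9.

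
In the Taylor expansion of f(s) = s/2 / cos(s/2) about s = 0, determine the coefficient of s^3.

Invert the denominator's series and multiply.
[s^0] = 0;  [s^1] = 1/2;  [s^2] = 0;  [s^3] = 1/16.
So c_3 = f′′′(0)/3! = 1/16.

1/16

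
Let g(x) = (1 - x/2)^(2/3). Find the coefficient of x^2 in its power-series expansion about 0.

-1/36

Differentiate repeatedly and evaluate at the center.
[x^0] = 1;  [x^1] = -1/3;  [x^2] = -1/36.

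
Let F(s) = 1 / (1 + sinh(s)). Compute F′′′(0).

-7

Use the geometric series for the reciprocal, then substitute.
From the series, [s^3] F = -7/6; multiply by 3! = 6 to get -7.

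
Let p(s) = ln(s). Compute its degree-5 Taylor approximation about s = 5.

(s - 5)^5/15625 - (s - 5)^4/2500 + (s - 5)^3/375 - (s - 5)^2/50 + (s - 5)/5 + ln(5)

p(5) = ln(5)
p′(5) = 1/5
p′′(5) = -1/25
p′′′(5) = 2/125
p^(4)(5) = -6/625
p^(5)(5) = 24/3125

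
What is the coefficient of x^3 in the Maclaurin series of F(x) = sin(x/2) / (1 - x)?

Take the Cauchy product of the two expansions.
F(0) = 0
F′(0) = 1/2
F′′(0) = 1
F′′′(0) = 23/8
So c_3 = F′′′(0)/3! = 23/48.

23/48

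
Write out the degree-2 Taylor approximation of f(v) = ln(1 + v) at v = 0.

-v^2/2 + v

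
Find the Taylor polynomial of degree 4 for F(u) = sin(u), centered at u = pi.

(u - pi)^3/6 - (u - pi)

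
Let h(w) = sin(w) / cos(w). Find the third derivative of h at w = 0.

Divide the numerator series by the denominator series (power-series long division).
The coefficient of w^3 in the expansion is 1/3, so h′′′(0) = 3! * (1/3) = 2.

2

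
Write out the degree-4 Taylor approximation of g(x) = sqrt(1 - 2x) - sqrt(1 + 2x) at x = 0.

Combine the two series term by term.
[x^0] = 0;  [x^1] = -2;  [x^2] = 0;  [x^3] = -1;  [x^4] = 0.

-x^3 - 2*x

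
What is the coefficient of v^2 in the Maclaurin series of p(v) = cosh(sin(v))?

1/2

Compose series: expand the inner function first, then feed it into the outer expansion.
p(0) = 1
p′(0) = 0
p′′(0) = 1
Dividing each by k! gives the coefficients c_0, ..., c_2.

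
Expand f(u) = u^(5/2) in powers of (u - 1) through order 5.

[(u - 1)^0] = 1;  [(u - 1)^1] = 5/2;  [(u - 1)^2] = 15/8;  [(u - 1)^3] = 5/16;  [(u - 1)^4] = -5/128;  [(u - 1)^5] = 3/256.

3*(u - 1)^5/256 - 5*(u - 1)^4/128 + 5*(u - 1)^3/16 + 15*(u - 1)^2/8 + 5*(u - 1)/2 + 1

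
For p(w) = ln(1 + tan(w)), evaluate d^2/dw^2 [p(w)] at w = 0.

Compose series: expand the inner function first, then feed it into the outer expansion.
The coefficient of w^2 in the expansion is -1/2, so p′′(0) = 2! * (-1/2) = -1.

-1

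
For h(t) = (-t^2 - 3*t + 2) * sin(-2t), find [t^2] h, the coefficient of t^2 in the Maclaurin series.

Multiply each power in the prefactor through the base expansion.
h(0) = 0
h′(0) = -4
h′′(0) = 12

6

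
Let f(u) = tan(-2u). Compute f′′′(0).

Differentiate repeatedly and evaluate at the center.
From the series, [u^3] f = -8/3; multiply by 3! = 6 to get -16.

-16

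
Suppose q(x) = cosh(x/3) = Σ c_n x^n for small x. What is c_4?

1/1944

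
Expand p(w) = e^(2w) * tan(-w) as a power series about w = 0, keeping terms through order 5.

Multiply the two series term by term and collect like powers.
p(0) = 0
p′(0) = -1
p′′(0) = -4
p′′′(0) = -14
p^(4)(0) = -48
p^(5)(0) = -176

-22*w^5/15 - 2*w^4 - 7*w^3/3 - 2*w^2 - w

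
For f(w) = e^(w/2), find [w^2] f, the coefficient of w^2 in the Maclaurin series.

f(0) = 1
f′(0) = 1/2
f′′(0) = 1/4
So c_2 = f′′(0)/2! = 1/8.

1/8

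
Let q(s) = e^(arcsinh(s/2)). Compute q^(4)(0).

-3/16

Plug the Maclaurin series of the inner function into that of the outer and collect terms.
From the series, [s^4] q = -1/128; multiply by 4! = 24 to get -3/16.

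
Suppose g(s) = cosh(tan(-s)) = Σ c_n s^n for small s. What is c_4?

3/8

Compose series: expand the inner function first, then feed it into the outer expansion.
[s^0] = 1;  [s^1] = 0;  [s^2] = 1/2;  [s^3] = 0;  [s^4] = 3/8.
So c_4 = g^(4)(0)/4! = 3/8.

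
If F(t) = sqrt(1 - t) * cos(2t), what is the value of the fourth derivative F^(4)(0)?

337/16

Take the Cauchy product of the two expansions.
The coefficient of t^4 in the expansion is 337/384, so F^(4)(0) = 4! * (337/384) = 337/16.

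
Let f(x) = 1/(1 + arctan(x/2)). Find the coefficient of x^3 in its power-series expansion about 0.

-1/12

Let u equal the inner series; expand the outer function in u and truncate.
[x^0] = 1;  [x^1] = -1/2;  [x^2] = 1/4;  [x^3] = -1/12.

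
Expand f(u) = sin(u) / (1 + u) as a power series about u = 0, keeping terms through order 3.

5*u^3/6 - u^2 + u

Multiply the two series term by term and collect like powers.
f(0) = 0
f′(0) = 1
f′′(0) = -2
f′′′(0) = 5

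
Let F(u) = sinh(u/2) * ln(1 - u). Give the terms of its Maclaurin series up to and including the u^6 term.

-247*u^6/2304 - 13*u^5/96 - 3*u^4/16 - u^3/4 - u^2/2

Multiply the two series term by term and collect like powers.
F(0) = 0
F′(0) = 0
F′′(0) = -1
F′′′(0) = -3/2
F^(4)(0) = -9/2
F^(5)(0) = -65/4
F^(6)(0) = -1235/16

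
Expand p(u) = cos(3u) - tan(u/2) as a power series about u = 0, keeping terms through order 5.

-u^5/240 + 27*u^4/8 - u^3/24 - 9*u^2/2 - u/2 + 1

Add the two expansions coefficient-wise.
[u^0] = 1;  [u^1] = -1/2;  [u^2] = -9/2;  [u^3] = -1/24;  [u^4] = 27/8;  [u^5] = -1/240.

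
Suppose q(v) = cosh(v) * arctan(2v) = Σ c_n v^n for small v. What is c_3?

Take the Cauchy product of the two expansions.
q(0) = 0
q′(0) = 2
q′′(0) = 0
q′′′(0) = -10
The Taylor polynomial is Σ q^(k)(0)/k! · v^k.

-5/3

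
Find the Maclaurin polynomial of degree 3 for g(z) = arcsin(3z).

9*z^3/2 + 3*z

Differentiate repeatedly and evaluate at the center.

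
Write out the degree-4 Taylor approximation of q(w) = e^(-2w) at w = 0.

2*w^4/3 - 4*w^3/3 + 2*w^2 - 2*w + 1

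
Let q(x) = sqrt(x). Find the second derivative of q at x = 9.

-1/108

The coefficient of (x - 9)^2 in the expansion is -1/216, so q′′(9) = 2! * (-1/216) = -1/108.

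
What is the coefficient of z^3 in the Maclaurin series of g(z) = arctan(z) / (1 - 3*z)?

26/3

Multiply the numerator's expansion by the denominator's geometric series.
g(0) = 0
g′(0) = 1
g′′(0) = 6
g′′′(0) = 52
So c_3 = g′′′(0)/3! = 26/3.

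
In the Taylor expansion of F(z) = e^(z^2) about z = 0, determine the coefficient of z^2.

[z^0] = 1;  [z^1] = 0;  [z^2] = 1.
So c_2 = F′′(0)/2! = 1.

1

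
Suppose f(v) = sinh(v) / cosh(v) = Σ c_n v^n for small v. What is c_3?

-1/3

Write the quotient as an unknown series and match coefficients against numerator = denominator · series.
f(0) = 0
f′(0) = 1
f′′(0) = 0
f′′′(0) = -2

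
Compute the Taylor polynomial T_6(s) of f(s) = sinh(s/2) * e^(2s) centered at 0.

Multiply the two series term by term and collect like powers.
f(0) = 0
f′(0) = 1/2
f′′(0) = 2
f′′′(0) = 49/8
f^(4)(0) = 17
f^(5)(0) = 1441/32
f^(6)(0) = 931/8
Dividing each by k! gives the coefficients c_0, ..., c_6.

931*s^6/5760 + 1441*s^5/3840 + 17*s^4/24 + 49*s^3/48 + s^2 + s/2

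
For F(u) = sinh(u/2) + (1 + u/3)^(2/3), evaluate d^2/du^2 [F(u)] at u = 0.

-2/81

Add the two expansions coefficient-wise.
The coefficient of u^2 in the expansion is -1/81, so F′′(0) = 2! * (-1/81) = -2/81.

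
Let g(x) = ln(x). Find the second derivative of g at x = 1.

The coefficient of (x - 1)^2 in the expansion is -1/2, so g′′(1) = 2! * (-1/2) = -1.

-1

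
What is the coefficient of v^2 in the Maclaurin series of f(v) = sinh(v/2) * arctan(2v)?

1

Take the Cauchy product of the two expansions.
f(0) = 0
f′(0) = 0
f′′(0) = 2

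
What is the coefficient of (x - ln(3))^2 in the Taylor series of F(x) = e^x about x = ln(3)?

3/2

F(ln(3)) = 3
F′(ln(3)) = 3
F′′(ln(3)) = 3
The Taylor polynomial is Σ F^(k)(ln(3))/k! · (x - ln(3))^k.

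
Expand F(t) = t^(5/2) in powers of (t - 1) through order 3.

F(1) = 1
F′(1) = 5/2
F′′(1) = 15/4
F′′′(1) = 15/8

5*(t - 1)^3/16 + 15*(t - 1)^2/8 + 5*(t - 1)/2 + 1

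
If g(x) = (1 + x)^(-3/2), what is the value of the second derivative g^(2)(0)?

15/4

The coefficient of x^2 in the expansion is 15/8, so g′′(0) = 2! * (15/8) = 15/4.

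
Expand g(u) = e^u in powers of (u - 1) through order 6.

Compute the successive derivatives at the expansion point and divide by k!.

e*(u - 1)^6/720 + e*(u - 1)^5/120 + e*(u - 1)^4/24 + e*(u - 1)^3/6 + e*(u - 1)^2/2 + e*(u - 1) + e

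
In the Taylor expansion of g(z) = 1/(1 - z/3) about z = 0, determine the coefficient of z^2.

1/9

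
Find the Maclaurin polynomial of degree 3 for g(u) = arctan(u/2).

-u^3/24 + u/2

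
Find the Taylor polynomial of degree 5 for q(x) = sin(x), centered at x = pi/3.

(x - pi/3)^5/240 + sqrt(3)*(x - pi/3)^4/48 - (x - pi/3)^3/12 - sqrt(3)*(x - pi/3)^2/4 + (x - pi/3)/2 + sqrt(3)/2

q(pi/3) = sqrt(3)/2
q′(pi/3) = 1/2
q′′(pi/3) = -sqrt(3)/2
q′′′(pi/3) = -1/2
q^(4)(pi/3) = sqrt(3)/2
q^(5)(pi/3) = 1/2
Dividing each by k! gives the coefficients c_0, ..., c_5.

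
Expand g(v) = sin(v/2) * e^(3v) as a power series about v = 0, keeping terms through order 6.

Take the Cauchy product of the two expansions.
g(0) = 0
g′(0) = 1/2
g′′(0) = 3
g′′′(0) = 107/8
g^(4)(0) = 105/2
g^(5)(0) = 6121/32
g^(6)(0) = 7200*2^(116/459)*3^(113/459)*5^(2/153)*7^(245/459)/49

10*2^(116/459)*3^(113/459)*5^(2/153)*7^(245/459)*v^6/49 + 6121*v^5/3840 + 35*v^4/16 + 107*v^3/48 + 3*v^2/2 + v/2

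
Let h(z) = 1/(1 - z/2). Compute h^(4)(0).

The coefficient of z^4 in the expansion is 1/16, so h^(4)(0) = 4! * (1/16) = 3/2.

3/2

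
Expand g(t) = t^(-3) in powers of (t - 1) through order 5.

-21*(t - 1)^5 + 15*(t - 1)^4 - 10*(t - 1)^3 + 6*(t - 1)^2 - 3*(t - 1) + 1

g(1) = 1
g′(1) = -3
g′′(1) = 12
g′′′(1) = -60
g^(4)(1) = 360
g^(5)(1) = -2520
Dividing each by k! gives the coefficients c_0, ..., c_5.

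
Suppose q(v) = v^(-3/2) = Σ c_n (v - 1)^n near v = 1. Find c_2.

c_2 = q′′(1)/2! = 15/8.

15/8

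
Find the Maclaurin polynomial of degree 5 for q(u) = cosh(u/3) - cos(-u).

Expand each term separately and add.
q(0) = 0
q′(0) = 0
q′′(0) = 10/9
q′′′(0) = 0
q^(4)(0) = -80/81
q^(5)(0) = 0

-10*u^4/243 + 5*u^2/9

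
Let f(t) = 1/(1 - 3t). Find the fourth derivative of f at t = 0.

The coefficient of t^4 in the expansion is 81, so f^(4)(0) = 4! * (81) = 1944.

1944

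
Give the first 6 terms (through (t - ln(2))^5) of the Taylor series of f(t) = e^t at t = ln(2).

[(t - ln(2))^0] = 2;  [(t - ln(2))^1] = 2;  [(t - ln(2))^2] = 1;  [(t - ln(2))^3] = 1/3;  [(t - ln(2))^4] = 1/12;  [(t - ln(2))^5] = 1/60.

(t - ln(2))^5/60 + (t - ln(2))^4/12 + (t - ln(2))^3/3 + (t - ln(2))^2 + 2*(t - ln(2)) + 2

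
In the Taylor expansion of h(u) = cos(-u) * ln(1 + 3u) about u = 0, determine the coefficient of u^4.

-18

Expand each factor separately, then convolve coefficients.
h(0) = 0
h′(0) = 3
h′′(0) = -9
h′′′(0) = 45
h^(4)(0) = -432
Dividing each by k! gives the coefficients c_0, ..., c_4.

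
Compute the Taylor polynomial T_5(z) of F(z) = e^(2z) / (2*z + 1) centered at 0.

-176*z^5/15 + 6*z^4 - 8*z^3/3 + 2*z^2 + 1

Expand 1/(denominator) as a geometric series and multiply by the numerator's series.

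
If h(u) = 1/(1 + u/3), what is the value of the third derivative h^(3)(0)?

-2/9

Differentiate repeatedly and evaluate at the center.
The coefficient of u^3 in the expansion is -1/27, so h′′′(0) = 3! * (-1/27) = -2/9.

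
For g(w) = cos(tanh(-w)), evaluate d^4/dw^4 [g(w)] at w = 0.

9

Plug the Maclaurin series of the inner function into that of the outer and collect terms.
The coefficient of w^4 in the expansion is 3/8, so g^(4)(0) = 4! * (3/8) = 9.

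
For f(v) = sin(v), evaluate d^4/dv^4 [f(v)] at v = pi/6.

1/2

The coefficient of (v - pi/6)^4 in the expansion is 1/48, so f^(4)(pi/6) = 4! * (1/48) = 1/2.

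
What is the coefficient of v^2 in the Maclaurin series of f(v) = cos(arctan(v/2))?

-1/8

Compose series: expand the inner function first, then feed it into the outer expansion.
[v^0] = 1;  [v^1] = 0;  [v^2] = -1/8.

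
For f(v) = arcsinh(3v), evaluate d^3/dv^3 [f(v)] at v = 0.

The coefficient of v^3 in the expansion is -9/2, so f′′′(0) = 3! * (-9/2) = -27.

-27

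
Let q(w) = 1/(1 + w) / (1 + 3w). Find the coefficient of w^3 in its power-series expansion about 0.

-40

Take the Cauchy product of the two expansions.
[w^0] = 1;  [w^1] = -4;  [w^2] = 13;  [w^3] = -40.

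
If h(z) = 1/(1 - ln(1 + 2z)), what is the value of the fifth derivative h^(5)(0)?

448

Plug the Maclaurin series of the inner function into that of the outer and collect terms.
The coefficient of z^5 in the expansion is 56/15, so h^(5)(0) = 5! * (56/15) = 448.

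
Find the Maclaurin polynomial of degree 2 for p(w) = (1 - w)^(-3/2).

15*w^2/8 + 3*w/2 + 1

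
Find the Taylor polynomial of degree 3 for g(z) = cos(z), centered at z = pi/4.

Apply the Taylor formula c_k = f^(k)(a)/k!.
g(pi/4) = sqrt(2)/2
g′(pi/4) = -sqrt(2)/2
g′′(pi/4) = -sqrt(2)/2
g′′′(pi/4) = sqrt(2)/2

sqrt(2)*(z - pi/4)^3/12 - sqrt(2)*(z - pi/4)^2/4 - sqrt(2)*(z - pi/4)/2 + sqrt(2)/2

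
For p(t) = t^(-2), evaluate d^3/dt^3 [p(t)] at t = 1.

-24

From the series, [(t - 1)^3] p = -4; multiply by 3! = 6 to get -24.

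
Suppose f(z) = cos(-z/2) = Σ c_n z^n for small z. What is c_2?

Apply the Taylor formula c_k = f^(k)(a)/k!.
[z^0] = 1;  [z^1] = 0;  [z^2] = -1/8.

-1/8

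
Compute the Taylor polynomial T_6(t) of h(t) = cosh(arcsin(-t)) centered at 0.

Let u equal the inner series; expand the outer function in u and truncate.

17*t^6/144 + 5*t^4/24 + t^2/2 + 1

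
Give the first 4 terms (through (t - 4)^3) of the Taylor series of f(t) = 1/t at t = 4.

f(4) = 1/4
f′(4) = -1/16
f′′(4) = 1/32
f′′′(4) = -3/128

-(t - 4)^3/256 + (t - 4)^2/64 - (t - 4)/16 + 1/4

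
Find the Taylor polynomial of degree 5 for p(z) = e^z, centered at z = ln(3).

(z - ln(3))^5/40 + (z - ln(3))^4/8 + (z - ln(3))^3/2 + 3*(z - ln(3))^2/2 + 3*(z - ln(3)) + 3

[(z - ln(3))^0] = 3;  [(z - ln(3))^1] = 3;  [(z - ln(3))^2] = 3/2;  [(z - ln(3))^3] = 1/2;  [(z - ln(3))^4] = 1/8;  [(z - ln(3))^5] = 1/40.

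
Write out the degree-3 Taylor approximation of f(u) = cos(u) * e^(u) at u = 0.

-u^3/3 + u + 1

Take the Cauchy product of the two expansions.
f(0) = 1
f′(0) = 1
f′′(0) = 0
f′′′(0) = -2
Then c_k = f^(k)(0)/k! gives each Taylor coefficient.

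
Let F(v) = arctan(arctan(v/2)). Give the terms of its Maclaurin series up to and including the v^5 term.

11*v^5/480 - v^3/12 + v/2

Plug the Maclaurin series of the inner function into that of the outer and collect terms.
F(0) = 0
F′(0) = 1/2
F′′(0) = 0
F′′′(0) = -1/2
F^(4)(0) = 0
F^(5)(0) = 11/4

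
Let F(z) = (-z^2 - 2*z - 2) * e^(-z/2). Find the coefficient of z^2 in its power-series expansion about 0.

-1/4

Distribute the polynomial across the series and collect like powers.
F(0) = -2
F′(0) = -1
F′′(0) = -1/2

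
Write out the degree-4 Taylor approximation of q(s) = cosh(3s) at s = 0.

q(0) = 1
q′(0) = 0
q′′(0) = 9
q′′′(0) = 0
q^(4)(0) = 81
Dividing each by k! gives the coefficients c_0, ..., c_4.

27*s^4/8 + 9*s^2/2 + 1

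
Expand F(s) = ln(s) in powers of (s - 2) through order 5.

Compute the successive derivatives at the expansion point and divide by k!.

(s - 2)^5/160 - (s - 2)^4/64 + (s - 2)^3/24 - (s - 2)^2/8 + (s - 2)/2 + ln(2)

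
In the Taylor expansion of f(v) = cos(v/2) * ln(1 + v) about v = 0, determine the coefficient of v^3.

5/24

Expand each factor separately, then convolve coefficients.
f(0) = 0
f′(0) = 1
f′′(0) = -1
f′′′(0) = 5/4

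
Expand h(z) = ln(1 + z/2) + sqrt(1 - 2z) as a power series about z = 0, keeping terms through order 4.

-41*z^4/64 - 11*z^3/24 - 5*z^2/8 - z/2 + 1

Add the two expansions coefficient-wise.
h(0) = 1
h′(0) = -1/2
h′′(0) = -5/4
h′′′(0) = -11/4
h^(4)(0) = -123/8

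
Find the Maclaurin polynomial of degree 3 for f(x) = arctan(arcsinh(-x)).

x^3/2 - x

Substitute the inner expansion into the outer series and collect powers.
[x^0] = 0;  [x^1] = -1;  [x^2] = 0;  [x^3] = 1/2.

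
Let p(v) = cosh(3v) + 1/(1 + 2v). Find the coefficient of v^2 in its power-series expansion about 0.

17/2

Expand each term separately and add.
p(0) = 2
p′(0) = -2
p′′(0) = 17
Then c_k = p^(k)(0)/k! gives each Taylor coefficient.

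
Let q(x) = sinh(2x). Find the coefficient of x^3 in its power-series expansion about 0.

4/3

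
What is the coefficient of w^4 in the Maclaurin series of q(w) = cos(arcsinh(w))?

5/24

Let u equal the inner series; expand the outer function in u and truncate.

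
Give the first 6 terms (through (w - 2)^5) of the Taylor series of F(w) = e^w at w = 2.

(w - 2)^5*e^(2)/120 + (w - 2)^4*e^(2)/24 + (w - 2)^3*e^(2)/6 + (w - 2)^2*e^(2)/2 + (w - 2)*e^(2) + e^(2)

[(w - 2)^0] = e^(2);  [(w - 2)^1] = e^(2);  [(w - 2)^2] = e^(2)/2;  [(w - 2)^3] = e^(2)/6;  [(w - 2)^4] = e^(2)/24;  [(w - 2)^5] = e^(2)/120.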